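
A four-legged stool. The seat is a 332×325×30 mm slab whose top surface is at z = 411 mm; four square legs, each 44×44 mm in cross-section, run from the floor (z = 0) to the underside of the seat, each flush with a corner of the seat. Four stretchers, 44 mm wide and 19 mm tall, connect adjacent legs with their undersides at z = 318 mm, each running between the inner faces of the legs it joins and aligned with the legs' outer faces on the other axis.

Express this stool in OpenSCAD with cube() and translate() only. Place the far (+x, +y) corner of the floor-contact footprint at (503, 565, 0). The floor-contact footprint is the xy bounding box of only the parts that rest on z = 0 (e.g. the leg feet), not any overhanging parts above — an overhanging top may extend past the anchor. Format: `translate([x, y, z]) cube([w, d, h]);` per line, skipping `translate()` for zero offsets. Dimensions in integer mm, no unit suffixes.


translate([171, 240, 381]) cube([332, 325, 30]);
translate([171, 240, 0]) cube([44, 44, 381]);
translate([459, 240, 0]) cube([44, 44, 381]);
translate([171, 521, 0]) cube([44, 44, 381]);
translate([459, 521, 0]) cube([44, 44, 381]);
translate([215, 240, 318]) cube([244, 44, 19]);
translate([215, 521, 318]) cube([244, 44, 19]);
translate([171, 284, 318]) cube([44, 237, 19]);
translate([459, 284, 318]) cube([44, 237, 19]);


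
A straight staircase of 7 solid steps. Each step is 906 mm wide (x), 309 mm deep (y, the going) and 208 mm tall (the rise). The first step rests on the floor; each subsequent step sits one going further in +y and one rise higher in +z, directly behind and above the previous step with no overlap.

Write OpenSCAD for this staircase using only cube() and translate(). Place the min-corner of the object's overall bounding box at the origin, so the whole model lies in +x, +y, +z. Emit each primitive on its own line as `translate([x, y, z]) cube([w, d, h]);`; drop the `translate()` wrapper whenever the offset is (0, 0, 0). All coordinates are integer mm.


cube([906, 309, 208]);
translate([0, 309, 208]) cube([906, 309, 208]);
translate([0, 618, 416]) cube([906, 309, 208]);
translate([0, 927, 624]) cube([906, 309, 208]);
translate([0, 1236, 832]) cube([906, 309, 208]);
translate([0, 1545, 1040]) cube([906, 309, 208]);
translate([0, 1854, 1248]) cube([906, 309, 208]);


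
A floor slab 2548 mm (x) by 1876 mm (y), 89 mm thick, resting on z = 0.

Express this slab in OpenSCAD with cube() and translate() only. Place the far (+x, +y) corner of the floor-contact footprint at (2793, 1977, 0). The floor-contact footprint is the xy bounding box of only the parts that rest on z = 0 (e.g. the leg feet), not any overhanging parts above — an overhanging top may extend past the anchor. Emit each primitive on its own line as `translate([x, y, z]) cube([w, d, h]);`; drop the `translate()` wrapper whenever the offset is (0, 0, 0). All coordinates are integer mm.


translate([245, 101, 0]) cube([2548, 1876, 89]);


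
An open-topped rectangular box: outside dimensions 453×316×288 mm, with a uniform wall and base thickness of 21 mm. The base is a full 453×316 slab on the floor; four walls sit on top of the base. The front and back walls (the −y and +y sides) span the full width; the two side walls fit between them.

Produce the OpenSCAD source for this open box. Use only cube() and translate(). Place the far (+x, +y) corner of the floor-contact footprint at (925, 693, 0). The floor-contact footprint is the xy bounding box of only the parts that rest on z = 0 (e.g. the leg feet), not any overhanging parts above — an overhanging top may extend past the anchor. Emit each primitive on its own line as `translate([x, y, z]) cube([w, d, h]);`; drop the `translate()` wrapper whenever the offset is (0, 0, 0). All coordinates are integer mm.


translate([472, 377, 0]) cube([453, 316, 21]);
translate([472, 377, 21]) cube([453, 21, 267]);
translate([472, 672, 21]) cube([453, 21, 267]);
translate([472, 398, 21]) cube([21, 274, 267]);
translate([904, 398, 21]) cube([21, 274, 267]);


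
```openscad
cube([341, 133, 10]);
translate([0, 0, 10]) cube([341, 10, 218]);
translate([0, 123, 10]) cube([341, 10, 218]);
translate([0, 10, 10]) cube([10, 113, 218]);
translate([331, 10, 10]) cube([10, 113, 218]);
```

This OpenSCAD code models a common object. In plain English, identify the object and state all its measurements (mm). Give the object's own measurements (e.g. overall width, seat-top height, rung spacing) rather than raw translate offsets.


An open-topped rectangular box: outside dimensions 341×133×228 mm, with a uniform wall and base thickness of 10 mm. The base is a full 341×133 slab on the floor; four walls sit on top of the base. The front and back walls (the −y and +y sides) span the full width; the two side walls fit between them.


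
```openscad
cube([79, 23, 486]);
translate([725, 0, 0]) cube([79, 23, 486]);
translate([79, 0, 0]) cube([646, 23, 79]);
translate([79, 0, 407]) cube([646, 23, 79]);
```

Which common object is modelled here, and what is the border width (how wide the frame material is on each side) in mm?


A picture frame. The border width is 79 mm.

Four thin pieces enclosing a rectangular opening — a picture frame. The two full-height stiles are 486 mm tall; the top rail sits at z = 407 and is 79 mm tall, so the border above the opening is 486 − 407 = 79 mm, matching the stile x-width.


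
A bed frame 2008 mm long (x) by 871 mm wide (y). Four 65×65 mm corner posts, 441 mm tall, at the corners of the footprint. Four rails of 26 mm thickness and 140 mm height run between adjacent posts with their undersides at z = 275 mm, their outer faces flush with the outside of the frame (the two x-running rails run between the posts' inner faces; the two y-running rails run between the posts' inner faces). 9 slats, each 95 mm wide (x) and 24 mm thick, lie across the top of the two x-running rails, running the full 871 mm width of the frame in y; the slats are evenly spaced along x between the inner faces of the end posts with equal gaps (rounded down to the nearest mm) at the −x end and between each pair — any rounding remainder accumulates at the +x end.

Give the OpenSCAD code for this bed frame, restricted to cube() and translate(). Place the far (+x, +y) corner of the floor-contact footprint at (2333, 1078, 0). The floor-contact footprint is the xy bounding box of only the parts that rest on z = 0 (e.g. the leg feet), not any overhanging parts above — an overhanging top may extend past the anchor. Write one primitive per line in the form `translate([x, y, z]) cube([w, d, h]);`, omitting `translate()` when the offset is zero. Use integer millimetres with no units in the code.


translate([325, 207, 0]) cube([65, 65, 441]);
translate([325, 1013, 0]) cube([65, 65, 441]);
translate([2268, 207, 0]) cube([65, 65, 441]);
translate([2268, 1013, 0]) cube([65, 65, 441]);
translate([390, 207, 275]) cube([1878, 26, 140]);
translate([390, 1052, 275]) cube([1878, 26, 140]);
translate([325, 272, 275]) cube([26, 741, 140]);
translate([2307, 272, 275]) cube([26, 741, 140]);
translate([492, 207, 415]) cube([95, 871, 24]);
translate([689, 207, 415]) cube([95, 871, 24]);
translate([886, 207, 415]) cube([95, 871, 24]);
translate([1083, 207, 415]) cube([95, 871, 24]);
translate([1280, 207, 415]) cube([95, 871, 24]);
translate([1477, 207, 415]) cube([95, 871, 24]);
translate([1674, 207, 415]) cube([95, 871, 24]);
translate([1871, 207, 415]) cube([95, 871, 24]);
translate([2068, 207, 415]) cube([95, 871, 24]);


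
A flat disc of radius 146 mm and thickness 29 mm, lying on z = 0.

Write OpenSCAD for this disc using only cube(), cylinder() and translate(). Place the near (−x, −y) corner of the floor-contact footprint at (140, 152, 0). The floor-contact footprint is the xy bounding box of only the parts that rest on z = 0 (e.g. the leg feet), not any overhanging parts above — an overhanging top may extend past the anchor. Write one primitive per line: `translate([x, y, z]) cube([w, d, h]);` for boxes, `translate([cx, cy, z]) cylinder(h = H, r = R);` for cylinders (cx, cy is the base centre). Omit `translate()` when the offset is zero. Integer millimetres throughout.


translate([286, 298, 0]) cylinder(h = 29, r = 146);


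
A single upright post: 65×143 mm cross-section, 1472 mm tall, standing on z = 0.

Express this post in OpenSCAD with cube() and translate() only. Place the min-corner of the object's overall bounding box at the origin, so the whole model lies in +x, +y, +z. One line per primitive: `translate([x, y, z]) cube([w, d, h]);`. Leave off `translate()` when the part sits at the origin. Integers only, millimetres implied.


cube([65, 143, 1472]);


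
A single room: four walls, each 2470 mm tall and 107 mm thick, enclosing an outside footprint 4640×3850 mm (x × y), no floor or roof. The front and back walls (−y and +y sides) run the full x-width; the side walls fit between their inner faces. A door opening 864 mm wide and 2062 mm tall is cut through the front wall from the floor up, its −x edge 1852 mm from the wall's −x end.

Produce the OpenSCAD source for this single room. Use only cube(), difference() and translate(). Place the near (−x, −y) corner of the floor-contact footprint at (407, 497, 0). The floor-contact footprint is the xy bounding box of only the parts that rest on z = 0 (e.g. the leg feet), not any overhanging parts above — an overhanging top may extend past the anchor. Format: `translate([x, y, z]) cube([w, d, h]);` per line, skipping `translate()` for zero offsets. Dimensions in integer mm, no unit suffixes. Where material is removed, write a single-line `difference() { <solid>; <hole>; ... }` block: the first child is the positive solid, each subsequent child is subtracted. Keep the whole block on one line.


difference() { translate([407, 497, 0]) cube([4640, 107, 2470]); translate([2259, 497, 0]) cube([864, 107, 2062]); }
translate([407, 4240, 0]) cube([4640, 107, 2470]);
translate([407, 604, 0]) cube([107, 3636, 2470]);
translate([4940, 604, 0]) cube([107, 3636, 2470]);


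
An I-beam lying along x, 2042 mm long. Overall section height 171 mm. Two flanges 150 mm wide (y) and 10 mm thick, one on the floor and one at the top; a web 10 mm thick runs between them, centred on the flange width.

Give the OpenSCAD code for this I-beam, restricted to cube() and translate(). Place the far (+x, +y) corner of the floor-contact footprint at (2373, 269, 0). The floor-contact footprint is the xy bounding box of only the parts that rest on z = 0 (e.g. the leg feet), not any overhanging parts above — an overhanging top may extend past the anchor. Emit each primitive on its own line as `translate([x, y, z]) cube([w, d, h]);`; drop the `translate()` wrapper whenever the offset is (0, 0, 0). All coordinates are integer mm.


translate([331, 119, 0]) cube([2042, 150, 10]);
translate([331, 189, 10]) cube([2042, 10, 151]);
translate([331, 119, 161]) cube([2042, 150, 10]);


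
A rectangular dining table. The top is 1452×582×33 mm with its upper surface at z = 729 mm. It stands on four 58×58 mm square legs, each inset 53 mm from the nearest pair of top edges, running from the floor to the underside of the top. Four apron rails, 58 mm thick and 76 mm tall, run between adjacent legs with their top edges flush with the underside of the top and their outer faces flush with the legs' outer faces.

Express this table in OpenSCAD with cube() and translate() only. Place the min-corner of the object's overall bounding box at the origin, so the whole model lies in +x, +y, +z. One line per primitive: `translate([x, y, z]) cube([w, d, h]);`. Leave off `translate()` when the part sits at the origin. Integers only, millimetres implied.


// leg_h = 729 - 33 = 696
// apron z = 696 - 76 = 620
translate([0, 0, 696]) cube([1452, 582, 33]);
translate([53, 53, 0]) cube([58, 58, 696]);
translate([1341, 53, 0]) cube([58, 58, 696]);
translate([53, 471, 0]) cube([58, 58, 696]);
translate([1341, 471, 0]) cube([58, 58, 696]);
translate([111, 53, 620]) cube([1230, 58, 76]);
translate([111, 471, 620]) cube([1230, 58, 76]);
translate([53, 111, 620]) cube([58, 360, 76]);
translate([1341, 111, 620]) cube([58, 360, 76]);


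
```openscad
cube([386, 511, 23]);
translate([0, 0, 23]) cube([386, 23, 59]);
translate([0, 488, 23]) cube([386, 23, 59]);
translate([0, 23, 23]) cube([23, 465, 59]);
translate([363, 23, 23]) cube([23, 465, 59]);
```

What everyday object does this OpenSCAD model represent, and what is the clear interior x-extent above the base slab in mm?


An open box. The internal width is 340 mm.

A 386×511 base slab with four walls standing on it — an open box. The base is 386 mm wide and the walls are 23 mm thick, so the internal width is 386 − 2 × 23 = 340 mm.


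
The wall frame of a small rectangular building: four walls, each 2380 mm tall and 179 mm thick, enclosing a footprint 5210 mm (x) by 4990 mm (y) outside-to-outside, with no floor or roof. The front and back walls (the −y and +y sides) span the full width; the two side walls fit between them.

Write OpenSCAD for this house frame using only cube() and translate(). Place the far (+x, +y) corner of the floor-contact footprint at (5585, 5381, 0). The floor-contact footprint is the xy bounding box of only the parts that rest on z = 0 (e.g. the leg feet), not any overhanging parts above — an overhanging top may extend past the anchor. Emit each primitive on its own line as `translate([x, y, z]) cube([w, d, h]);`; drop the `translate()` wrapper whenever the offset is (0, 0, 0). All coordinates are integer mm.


translate([375, 391, 0]) cube([5210, 179, 2380]);
translate([375, 5202, 0]) cube([5210, 179, 2380]);
translate([375, 570, 0]) cube([179, 4632, 2380]);
translate([5406, 570, 0]) cube([179, 4632, 2380]);


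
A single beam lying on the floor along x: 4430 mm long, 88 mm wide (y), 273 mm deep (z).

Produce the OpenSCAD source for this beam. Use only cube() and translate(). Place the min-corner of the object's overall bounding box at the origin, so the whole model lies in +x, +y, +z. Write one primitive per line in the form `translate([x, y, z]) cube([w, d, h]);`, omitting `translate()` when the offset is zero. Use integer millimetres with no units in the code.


cube([4430, 88, 273]);


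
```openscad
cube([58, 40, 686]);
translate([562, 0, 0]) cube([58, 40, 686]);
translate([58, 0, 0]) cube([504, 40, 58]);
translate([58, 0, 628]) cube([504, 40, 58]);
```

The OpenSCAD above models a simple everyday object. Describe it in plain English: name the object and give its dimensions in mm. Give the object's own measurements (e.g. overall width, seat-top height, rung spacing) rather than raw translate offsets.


A rectangular picture frame lying in the x–z plane (depth along y). The opening is 504 mm wide (x) by 570 mm tall (z), surrounded by a border 58 mm wide on all four sides. The frame is 40 mm deep and is made of two full-height vertical stiles with two horizontal rails fitted between them.


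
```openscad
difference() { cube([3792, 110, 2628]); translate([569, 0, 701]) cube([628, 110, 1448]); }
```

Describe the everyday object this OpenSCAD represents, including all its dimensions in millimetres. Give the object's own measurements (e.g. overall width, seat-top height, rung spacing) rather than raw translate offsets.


A wall 3792 mm long (x), 110 mm thick (y), 2628 mm tall, with a rectangular window opening cut through it. The opening is 628 mm wide and 1448 mm tall; its sill is at z = 701 mm and its near (−x) edge is 569 mm from the wall's −x end. The opening passes through the full wall thickness.


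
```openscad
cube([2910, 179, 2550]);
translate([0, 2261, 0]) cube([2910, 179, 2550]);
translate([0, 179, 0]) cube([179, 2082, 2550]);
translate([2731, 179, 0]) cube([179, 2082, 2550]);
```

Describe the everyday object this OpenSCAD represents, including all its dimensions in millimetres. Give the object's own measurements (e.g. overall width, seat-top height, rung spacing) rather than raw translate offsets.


The wall frame of a small rectangular building: four walls, each 2550 mm tall and 179 mm thick, enclosing a footprint 2910 mm (x) by 2440 mm (y) outside-to-outside, with no floor or roof. The front and back walls (the −y and +y sides) span the full width; the two side walls fit between them.


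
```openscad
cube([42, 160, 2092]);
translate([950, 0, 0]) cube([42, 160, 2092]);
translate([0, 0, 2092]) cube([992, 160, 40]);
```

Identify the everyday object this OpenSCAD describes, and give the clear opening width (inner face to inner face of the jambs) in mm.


A door frame. The clear opening width is 908 mm.

Two 2092 mm tall posts with a header on top — a door frame. The left jamb is 42 mm wide at x = 0; the right jamb starts at x = 950. The clear opening is 950 − 42 = 908 mm.


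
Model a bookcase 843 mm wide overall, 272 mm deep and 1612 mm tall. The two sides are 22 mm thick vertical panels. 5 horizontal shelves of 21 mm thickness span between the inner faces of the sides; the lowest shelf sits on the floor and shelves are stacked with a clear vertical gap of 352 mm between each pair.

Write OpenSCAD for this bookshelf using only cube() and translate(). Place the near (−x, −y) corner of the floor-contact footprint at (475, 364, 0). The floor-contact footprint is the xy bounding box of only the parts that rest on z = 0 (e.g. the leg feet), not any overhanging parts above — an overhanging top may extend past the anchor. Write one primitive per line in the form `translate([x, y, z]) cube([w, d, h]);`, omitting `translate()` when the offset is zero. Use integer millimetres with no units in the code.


translate([475, 364, 0]) cube([22, 272, 1612]);
translate([1296, 364, 0]) cube([22, 272, 1612]);
translate([497, 364, 0]) cube([799, 272, 21]);
translate([497, 364, 373]) cube([799, 272, 21]);
translate([497, 364, 746]) cube([799, 272, 21]);
translate([497, 364, 1119]) cube([799, 272, 21]);
translate([497, 364, 1492]) cube([799, 272, 21]);


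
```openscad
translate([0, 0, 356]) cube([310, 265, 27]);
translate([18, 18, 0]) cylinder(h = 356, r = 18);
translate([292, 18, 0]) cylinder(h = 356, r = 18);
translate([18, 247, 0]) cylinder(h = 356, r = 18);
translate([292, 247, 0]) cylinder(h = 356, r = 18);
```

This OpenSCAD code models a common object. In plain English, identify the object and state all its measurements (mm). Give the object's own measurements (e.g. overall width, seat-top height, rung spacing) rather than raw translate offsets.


A simple wooden stool: a rectangular seat 310 mm (x) by 265 mm (y), 27 mm thick, top face at z = 383 mm, on four round legs, each 36 mm in diameter. The legs rest on z = 0, each leg's axis is inset half a diameter from the nearest pair of seat edges (so the leg's bounding box is flush with the corner).


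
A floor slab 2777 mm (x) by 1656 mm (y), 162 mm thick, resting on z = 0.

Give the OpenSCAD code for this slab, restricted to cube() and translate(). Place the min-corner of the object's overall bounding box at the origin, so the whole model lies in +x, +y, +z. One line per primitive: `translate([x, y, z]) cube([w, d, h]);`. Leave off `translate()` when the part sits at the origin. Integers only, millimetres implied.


cube([2777, 1656, 162]);


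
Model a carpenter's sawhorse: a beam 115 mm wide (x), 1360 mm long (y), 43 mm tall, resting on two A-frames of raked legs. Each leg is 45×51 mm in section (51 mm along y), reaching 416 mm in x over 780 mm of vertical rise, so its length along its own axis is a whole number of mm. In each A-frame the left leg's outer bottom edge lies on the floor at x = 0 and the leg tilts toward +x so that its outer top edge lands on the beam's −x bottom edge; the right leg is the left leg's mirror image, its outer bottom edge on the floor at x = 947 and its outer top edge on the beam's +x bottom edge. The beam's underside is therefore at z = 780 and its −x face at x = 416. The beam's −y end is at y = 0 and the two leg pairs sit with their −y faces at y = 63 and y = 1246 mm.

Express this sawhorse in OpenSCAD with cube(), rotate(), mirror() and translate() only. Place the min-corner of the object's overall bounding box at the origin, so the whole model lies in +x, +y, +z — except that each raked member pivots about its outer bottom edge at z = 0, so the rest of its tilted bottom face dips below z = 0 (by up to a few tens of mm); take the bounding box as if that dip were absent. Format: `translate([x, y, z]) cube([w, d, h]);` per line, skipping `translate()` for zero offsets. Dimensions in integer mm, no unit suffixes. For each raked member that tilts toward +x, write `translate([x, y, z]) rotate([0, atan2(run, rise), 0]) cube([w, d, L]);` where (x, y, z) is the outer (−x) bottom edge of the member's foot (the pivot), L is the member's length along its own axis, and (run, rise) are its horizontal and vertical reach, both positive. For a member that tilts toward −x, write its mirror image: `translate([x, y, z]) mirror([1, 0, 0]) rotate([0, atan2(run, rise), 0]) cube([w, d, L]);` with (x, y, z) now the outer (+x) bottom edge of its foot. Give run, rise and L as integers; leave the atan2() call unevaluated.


translate([416, 0, 780]) cube([115, 1360, 43]);
translate([0, 63, 0]) rotate([0, atan2(416, 780), 0]) cube([45, 51, 884]);
translate([947, 63, 0]) mirror([1, 0, 0]) rotate([0, atan2(416, 780), 0]) cube([45, 51, 884]);
translate([0, 1246, 0]) rotate([0, atan2(416, 780), 0]) cube([45, 51, 884]);
translate([947, 1246, 0]) mirror([1, 0, 0]) rotate([0, atan2(416, 780), 0]) cube([45, 51, 884]);


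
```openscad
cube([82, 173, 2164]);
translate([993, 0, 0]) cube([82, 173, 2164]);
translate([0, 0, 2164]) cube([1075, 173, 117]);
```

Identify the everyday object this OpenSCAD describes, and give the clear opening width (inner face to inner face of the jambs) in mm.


A door frame. The clear opening width is 911 mm.

Two 2164 mm tall posts with a header on top — a door frame. The left jamb is 82 mm wide at x = 0; the right jamb starts at x = 993. The clear opening is 993 − 82 = 911 mm.


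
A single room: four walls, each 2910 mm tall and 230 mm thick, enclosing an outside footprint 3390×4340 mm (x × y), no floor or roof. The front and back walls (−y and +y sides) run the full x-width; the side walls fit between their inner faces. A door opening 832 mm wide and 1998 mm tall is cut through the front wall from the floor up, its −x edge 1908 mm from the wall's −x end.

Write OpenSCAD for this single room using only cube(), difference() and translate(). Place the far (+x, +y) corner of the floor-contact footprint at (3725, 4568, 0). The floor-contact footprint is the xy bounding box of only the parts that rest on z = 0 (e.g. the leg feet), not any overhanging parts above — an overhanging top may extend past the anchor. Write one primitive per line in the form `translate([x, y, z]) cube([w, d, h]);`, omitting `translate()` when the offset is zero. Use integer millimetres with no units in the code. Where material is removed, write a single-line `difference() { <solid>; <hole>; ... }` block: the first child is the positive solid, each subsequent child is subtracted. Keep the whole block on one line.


difference() { translate([335, 228, 0]) cube([3390, 230, 2910]); translate([2243, 228, 0]) cube([832, 230, 1998]); }
translate([335, 4338, 0]) cube([3390, 230, 2910]);
translate([335, 458, 0]) cube([230, 3880, 2910]);
translate([3495, 458, 0]) cube([230, 3880, 2910]);


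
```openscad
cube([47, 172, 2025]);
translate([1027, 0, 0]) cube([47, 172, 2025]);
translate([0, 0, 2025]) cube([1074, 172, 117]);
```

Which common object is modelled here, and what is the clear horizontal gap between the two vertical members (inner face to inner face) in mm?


A door frame. The clear opening width is 980 mm.

Two 2025 mm tall posts with a header on top — a door frame. The left jamb is 47 mm wide at x = 0; the right jamb starts at x = 1027. The clear opening is 1027 − 47 = 980 mm.


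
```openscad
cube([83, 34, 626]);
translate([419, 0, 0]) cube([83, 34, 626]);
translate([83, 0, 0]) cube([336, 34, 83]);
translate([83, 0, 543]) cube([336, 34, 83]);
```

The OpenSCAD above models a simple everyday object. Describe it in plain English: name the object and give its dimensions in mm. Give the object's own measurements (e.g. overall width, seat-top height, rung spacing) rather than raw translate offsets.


A rectangular picture frame lying in the x–z plane (depth along y). The opening is 336 mm wide (x) by 460 mm tall (z), surrounded by a border 83 mm wide on all four sides. The frame is 34 mm deep and is made of two full-height vertical stiles with two horizontal rails fitted between them.


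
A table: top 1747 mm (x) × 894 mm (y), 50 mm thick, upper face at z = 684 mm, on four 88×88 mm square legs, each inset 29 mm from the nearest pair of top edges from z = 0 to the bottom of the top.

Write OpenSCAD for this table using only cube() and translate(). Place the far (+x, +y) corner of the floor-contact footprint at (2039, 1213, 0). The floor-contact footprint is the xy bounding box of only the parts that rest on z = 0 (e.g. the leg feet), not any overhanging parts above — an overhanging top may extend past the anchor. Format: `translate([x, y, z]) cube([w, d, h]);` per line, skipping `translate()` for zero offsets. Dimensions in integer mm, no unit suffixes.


translate([321, 348, 634]) cube([1747, 894, 50]);
translate([350, 377, 0]) cube([88, 88, 634]);
translate([1951, 377, 0]) cube([88, 88, 634]);
translate([350, 1125, 0]) cube([88, 88, 634]);
translate([1951, 1125, 0]) cube([88, 88, 634]);


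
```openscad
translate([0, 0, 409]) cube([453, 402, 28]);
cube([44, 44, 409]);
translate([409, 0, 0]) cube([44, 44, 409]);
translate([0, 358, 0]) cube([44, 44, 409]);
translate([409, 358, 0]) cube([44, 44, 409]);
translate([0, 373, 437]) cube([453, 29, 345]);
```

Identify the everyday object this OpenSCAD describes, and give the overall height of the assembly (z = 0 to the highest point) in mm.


A chair. The overall height is 782 mm.

A slab on four corner posts with a tall panel at the back — a chair. The seat slab sits at z = 409 with thickness 28, and the 345 mm backrest starts at the seat top, so the overall height is 409 + 28 + 345 = 782 mm.


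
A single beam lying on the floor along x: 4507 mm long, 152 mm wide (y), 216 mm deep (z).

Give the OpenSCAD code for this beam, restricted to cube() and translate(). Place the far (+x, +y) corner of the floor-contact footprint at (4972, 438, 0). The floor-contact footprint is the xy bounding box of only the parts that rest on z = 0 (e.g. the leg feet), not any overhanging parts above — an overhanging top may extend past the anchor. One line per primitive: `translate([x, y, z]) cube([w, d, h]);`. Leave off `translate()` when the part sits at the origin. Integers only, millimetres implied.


translate([465, 286, 0]) cube([4507, 152, 216]);


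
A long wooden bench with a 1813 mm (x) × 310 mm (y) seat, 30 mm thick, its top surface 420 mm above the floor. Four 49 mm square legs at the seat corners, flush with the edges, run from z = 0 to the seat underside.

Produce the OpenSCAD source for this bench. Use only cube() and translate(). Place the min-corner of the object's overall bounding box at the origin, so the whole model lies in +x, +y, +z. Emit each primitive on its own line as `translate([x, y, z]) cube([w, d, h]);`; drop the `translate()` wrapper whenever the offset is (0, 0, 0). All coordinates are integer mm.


// leg_h = 420 − 30 = 390
translate([0, 0, 390]) cube([1813, 310, 30]);
cube([49, 49, 390]);
translate([0, 261, 0]) cube([49, 49, 390]);
translate([1764, 0, 0]) cube([49, 49, 390]);
translate([1764, 261, 0]) cube([49, 49, 390]);


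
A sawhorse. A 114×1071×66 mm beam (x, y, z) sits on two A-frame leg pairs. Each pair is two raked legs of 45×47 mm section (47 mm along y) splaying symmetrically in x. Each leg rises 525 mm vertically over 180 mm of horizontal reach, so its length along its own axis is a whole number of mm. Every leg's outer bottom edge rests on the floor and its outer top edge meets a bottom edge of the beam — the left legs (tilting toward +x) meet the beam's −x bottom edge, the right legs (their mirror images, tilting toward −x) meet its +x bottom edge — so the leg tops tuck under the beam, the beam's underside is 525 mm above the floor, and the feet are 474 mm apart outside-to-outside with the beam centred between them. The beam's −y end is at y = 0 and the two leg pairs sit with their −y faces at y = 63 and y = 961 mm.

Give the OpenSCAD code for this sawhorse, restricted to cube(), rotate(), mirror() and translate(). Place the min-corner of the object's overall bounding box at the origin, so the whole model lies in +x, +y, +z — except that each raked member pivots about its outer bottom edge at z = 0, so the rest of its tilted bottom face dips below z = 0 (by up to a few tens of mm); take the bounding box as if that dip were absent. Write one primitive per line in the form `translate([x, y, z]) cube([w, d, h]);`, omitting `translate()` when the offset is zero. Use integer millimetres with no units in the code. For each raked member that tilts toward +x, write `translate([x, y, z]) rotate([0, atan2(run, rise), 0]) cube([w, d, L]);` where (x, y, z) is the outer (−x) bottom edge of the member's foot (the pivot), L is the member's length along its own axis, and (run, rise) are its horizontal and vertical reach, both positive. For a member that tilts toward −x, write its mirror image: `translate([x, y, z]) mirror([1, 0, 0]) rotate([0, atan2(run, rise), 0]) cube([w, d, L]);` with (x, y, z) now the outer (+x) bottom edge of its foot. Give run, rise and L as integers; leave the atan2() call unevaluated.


translate([180, 0, 525]) cube([114, 1071, 66]);
translate([0, 63, 0]) rotate([0, atan2(180, 525), 0]) cube([45, 47, 555]);
translate([474, 63, 0]) mirror([1, 0, 0]) rotate([0, atan2(180, 525), 0]) cube([45, 47, 555]);
translate([0, 961, 0]) rotate([0, atan2(180, 525), 0]) cube([45, 47, 555]);
translate([474, 961, 0]) mirror([1, 0, 0]) rotate([0, atan2(180, 525), 0]) cube([45, 47, 555]);


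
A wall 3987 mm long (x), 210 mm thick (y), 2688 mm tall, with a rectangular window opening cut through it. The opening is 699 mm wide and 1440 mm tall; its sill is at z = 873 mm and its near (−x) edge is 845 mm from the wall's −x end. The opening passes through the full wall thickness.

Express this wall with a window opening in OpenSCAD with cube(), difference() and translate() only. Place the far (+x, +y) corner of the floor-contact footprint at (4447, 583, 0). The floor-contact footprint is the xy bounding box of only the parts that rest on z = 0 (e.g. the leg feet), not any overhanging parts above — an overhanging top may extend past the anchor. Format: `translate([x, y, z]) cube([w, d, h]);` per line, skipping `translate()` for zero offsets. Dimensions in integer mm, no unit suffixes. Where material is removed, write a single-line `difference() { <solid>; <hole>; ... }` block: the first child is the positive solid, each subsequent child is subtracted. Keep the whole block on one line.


difference() { translate([460, 373, 0]) cube([3987, 210, 2688]); translate([1305, 373, 873]) cube([699, 210, 1440]); }


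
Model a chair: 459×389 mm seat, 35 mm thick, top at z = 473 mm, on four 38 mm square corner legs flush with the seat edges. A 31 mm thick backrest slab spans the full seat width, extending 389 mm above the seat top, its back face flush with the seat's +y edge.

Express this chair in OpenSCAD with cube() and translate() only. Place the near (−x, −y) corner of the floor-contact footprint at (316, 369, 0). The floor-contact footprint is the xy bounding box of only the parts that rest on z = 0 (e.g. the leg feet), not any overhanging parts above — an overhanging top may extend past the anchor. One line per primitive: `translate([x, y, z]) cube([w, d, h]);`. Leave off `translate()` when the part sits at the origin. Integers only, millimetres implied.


// leg_h = 473 - 35 = 438
translate([316, 369, 438]) cube([459, 389, 35]);
translate([316, 369, 0]) cube([38, 38, 438]);
translate([737, 369, 0]) cube([38, 38, 438]);
translate([316, 720, 0]) cube([38, 38, 438]);
translate([737, 720, 0]) cube([38, 38, 438]);
translate([316, 727, 473]) cube([459, 31, 389]);


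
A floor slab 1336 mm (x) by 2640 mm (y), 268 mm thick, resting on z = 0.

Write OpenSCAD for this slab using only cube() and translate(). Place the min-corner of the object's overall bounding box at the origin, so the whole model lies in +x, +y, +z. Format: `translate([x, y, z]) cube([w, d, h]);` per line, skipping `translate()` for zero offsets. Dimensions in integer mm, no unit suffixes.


cube([1336, 2640, 268]);


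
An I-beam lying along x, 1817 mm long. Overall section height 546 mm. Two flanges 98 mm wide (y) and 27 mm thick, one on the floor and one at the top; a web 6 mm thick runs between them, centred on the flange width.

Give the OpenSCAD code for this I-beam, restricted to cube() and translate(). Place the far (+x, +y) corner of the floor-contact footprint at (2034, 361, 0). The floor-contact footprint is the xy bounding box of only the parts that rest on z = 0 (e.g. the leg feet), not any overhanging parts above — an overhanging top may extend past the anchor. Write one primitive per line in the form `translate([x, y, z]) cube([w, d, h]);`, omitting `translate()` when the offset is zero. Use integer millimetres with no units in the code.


translate([217, 263, 0]) cube([1817, 98, 27]);
translate([217, 309, 27]) cube([1817, 6, 492]);
translate([217, 263, 519]) cube([1817, 98, 27]);


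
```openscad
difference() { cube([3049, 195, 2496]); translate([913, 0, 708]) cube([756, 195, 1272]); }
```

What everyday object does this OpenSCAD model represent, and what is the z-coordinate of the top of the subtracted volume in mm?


A wall with a window opening. The window head height is 1980 mm.

A wall with a rectangular opening subtracted — a window. Sill at z = 708, opening 1272 mm tall, so the head is at 708 + 1272 = 1980 mm.


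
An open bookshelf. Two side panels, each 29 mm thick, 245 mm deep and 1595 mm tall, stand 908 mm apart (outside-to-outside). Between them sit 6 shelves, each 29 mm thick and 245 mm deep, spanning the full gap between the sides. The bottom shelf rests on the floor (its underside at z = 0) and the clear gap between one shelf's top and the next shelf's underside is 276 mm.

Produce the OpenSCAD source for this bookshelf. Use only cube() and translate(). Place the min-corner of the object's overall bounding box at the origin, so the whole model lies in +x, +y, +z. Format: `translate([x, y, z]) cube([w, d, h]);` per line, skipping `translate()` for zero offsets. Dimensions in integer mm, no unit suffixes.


cube([29, 245, 1595]);
translate([879, 0, 0]) cube([29, 245, 1595]);
translate([29, 0, 0]) cube([850, 245, 29]);
translate([29, 0, 305]) cube([850, 245, 29]);
translate([29, 0, 610]) cube([850, 245, 29]);
translate([29, 0, 915]) cube([850, 245, 29]);
translate([29, 0, 1220]) cube([850, 245, 29]);
translate([29, 0, 1525]) cube([850, 245, 29]);


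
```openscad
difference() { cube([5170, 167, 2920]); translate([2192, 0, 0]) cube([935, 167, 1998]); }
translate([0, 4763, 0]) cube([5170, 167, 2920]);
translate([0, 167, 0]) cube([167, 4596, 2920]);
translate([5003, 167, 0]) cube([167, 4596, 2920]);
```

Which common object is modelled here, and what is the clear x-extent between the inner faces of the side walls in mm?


A single room. The interior width is 4836 mm.

Four walls enclosing a rectangle with a door in the front wall — a room. Outside width 5170 minus two 167 mm walls gives 4836 mm.


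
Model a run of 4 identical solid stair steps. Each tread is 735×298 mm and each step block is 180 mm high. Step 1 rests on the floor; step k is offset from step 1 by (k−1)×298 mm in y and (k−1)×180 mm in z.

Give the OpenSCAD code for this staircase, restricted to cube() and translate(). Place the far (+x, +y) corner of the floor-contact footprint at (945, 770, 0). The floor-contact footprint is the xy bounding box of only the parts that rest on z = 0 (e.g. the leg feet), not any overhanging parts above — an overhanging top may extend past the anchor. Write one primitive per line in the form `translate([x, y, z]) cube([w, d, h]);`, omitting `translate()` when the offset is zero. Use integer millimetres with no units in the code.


translate([210, 472, 0]) cube([735, 298, 180]);
translate([210, 770, 180]) cube([735, 298, 180]);
translate([210, 1068, 360]) cube([735, 298, 180]);
translate([210, 1366, 540]) cube([735, 298, 180]);


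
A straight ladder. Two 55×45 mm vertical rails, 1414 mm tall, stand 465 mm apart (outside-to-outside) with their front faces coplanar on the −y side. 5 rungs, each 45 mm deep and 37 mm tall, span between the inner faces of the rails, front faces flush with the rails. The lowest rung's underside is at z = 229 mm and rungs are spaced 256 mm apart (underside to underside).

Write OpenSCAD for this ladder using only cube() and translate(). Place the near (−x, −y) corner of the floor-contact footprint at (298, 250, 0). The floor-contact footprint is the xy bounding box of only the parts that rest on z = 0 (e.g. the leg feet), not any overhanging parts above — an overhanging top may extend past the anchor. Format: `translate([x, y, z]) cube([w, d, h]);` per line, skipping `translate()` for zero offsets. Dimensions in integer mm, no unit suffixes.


// rung span = 465 - 2*55 = 355
// rung[k] z = 229 + k*256
translate([298, 250, 0]) cube([55, 45, 1414]);
translate([708, 250, 0]) cube([55, 45, 1414]);
translate([353, 250, 229]) cube([355, 45, 37]);
translate([353, 250, 485]) cube([355, 45, 37]);
translate([353, 250, 741]) cube([355, 45, 37]);
translate([353, 250, 997]) cube([355, 45, 37]);
translate([353, 250, 1253]) cube([355, 45, 37]);


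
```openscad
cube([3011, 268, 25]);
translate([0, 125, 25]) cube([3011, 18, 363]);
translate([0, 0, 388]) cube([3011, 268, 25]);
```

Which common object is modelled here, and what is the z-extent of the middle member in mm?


An I-beam. The web height is 363 mm.

Two wide flanges with a thin centred web — an I-beam. Overall 413 mm minus two 25 mm flanges gives a web of 413 − 2·25 = 363 mm.


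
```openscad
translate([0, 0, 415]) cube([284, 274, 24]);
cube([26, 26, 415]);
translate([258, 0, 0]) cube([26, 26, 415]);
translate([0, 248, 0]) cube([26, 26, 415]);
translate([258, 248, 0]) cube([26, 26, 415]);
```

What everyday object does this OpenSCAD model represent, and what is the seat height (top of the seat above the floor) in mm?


A stool. The seat height is 439 mm.

A 284×274×24 slab at z = 415 on four corner posts — a stool. The seat top is 415 + 24 = 439 mm.


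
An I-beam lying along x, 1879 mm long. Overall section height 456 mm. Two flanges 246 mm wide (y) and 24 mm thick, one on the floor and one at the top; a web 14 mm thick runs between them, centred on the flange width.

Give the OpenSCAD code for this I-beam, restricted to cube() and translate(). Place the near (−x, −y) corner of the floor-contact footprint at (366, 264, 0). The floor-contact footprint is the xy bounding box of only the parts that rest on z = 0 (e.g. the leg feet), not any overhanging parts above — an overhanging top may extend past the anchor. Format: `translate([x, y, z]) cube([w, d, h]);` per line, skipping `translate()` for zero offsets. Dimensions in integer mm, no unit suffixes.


translate([366, 264, 0]) cube([1879, 246, 24]);
translate([366, 380, 24]) cube([1879, 14, 408]);
translate([366, 264, 432]) cube([1879, 246, 24]);


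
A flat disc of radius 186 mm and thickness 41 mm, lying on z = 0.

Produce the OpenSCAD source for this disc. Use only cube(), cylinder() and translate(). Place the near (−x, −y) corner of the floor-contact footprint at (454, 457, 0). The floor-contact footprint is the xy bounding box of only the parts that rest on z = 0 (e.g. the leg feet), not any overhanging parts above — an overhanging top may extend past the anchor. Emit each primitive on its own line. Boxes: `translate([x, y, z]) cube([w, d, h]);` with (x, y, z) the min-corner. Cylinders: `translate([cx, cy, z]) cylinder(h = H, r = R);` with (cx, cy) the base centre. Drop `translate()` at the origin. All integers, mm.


translate([640, 643, 0]) cylinder(h = 41, r = 186);
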